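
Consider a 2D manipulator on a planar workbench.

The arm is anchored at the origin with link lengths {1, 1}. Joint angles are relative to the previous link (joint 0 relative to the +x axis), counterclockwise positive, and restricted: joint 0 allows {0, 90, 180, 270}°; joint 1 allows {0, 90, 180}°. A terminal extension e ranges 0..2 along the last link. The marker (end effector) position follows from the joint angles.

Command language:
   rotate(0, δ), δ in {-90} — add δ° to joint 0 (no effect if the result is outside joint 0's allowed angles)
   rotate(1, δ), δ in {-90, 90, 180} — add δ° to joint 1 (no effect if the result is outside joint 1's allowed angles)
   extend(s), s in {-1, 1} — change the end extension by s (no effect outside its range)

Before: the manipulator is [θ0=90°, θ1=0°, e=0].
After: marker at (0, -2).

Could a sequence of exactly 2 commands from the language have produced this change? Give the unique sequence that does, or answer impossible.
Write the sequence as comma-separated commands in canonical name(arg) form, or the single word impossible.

rotate(0, -90), rotate(0, -90)

from: [θ0=90°, θ1=0°, e=0]
t=1 rotate(0, -90) ⇒ [θ0=0°, θ1=0°, e=0]
t=2 rotate(0, -90) ⇒ [θ0=270°, θ1=0°, e=0]
no other 2-command option fits: unique.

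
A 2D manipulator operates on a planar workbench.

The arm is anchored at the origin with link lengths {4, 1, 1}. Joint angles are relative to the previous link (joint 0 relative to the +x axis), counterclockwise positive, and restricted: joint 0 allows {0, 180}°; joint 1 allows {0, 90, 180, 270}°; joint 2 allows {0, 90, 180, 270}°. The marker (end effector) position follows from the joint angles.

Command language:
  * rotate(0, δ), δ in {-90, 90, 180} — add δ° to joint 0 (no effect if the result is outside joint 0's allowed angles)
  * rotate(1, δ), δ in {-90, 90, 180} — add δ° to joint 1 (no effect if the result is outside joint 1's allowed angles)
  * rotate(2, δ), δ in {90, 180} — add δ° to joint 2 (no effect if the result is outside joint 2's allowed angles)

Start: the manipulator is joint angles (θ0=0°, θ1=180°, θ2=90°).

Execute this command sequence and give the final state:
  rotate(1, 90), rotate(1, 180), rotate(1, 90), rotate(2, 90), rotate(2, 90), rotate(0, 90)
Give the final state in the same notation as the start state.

joint angles (θ0=0°, θ1=180°, θ2=270°)

begin: joint angles (θ0=0°, θ1=180°, θ2=90°)
step 1 (rotate(1, 90)): joint angles (θ0=0°, θ1=270°, θ2=90°)
step 2 (rotate(1, 180)): joint angles (θ0=0°, θ1=90°, θ2=90°)
step 3 (rotate(1, 90)): joint angles (θ0=0°, θ1=180°, θ2=90°)
step 4 (rotate(2, 90)): joint angles (θ0=0°, θ1=180°, θ2=180°)
step 5 (rotate(2, 90)): joint angles (θ0=0°, θ1=180°, θ2=270°)
step 6 (rotate(0, 90)): joint angles (θ0=0°, θ1=180°, θ2=270°)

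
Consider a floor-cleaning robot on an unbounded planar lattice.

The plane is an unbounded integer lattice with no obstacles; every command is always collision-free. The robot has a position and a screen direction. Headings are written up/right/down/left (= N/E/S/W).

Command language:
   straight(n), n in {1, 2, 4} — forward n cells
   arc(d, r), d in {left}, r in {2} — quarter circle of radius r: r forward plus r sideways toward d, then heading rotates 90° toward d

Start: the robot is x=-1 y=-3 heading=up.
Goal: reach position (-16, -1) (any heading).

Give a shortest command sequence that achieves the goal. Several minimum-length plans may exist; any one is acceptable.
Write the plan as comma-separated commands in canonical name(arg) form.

arc(left, 2), straight(1), straight(4), straight(4), straight(4)

initial: x=-1 y=-3 heading=up
1. arc(left, 2) → x=-3 y=-1 heading=left
2. straight(1) → x=-4 y=-1 heading=left
3. straight(4) → x=-8 y=-1 heading=left
4. straight(4) → x=-12 y=-1 heading=left
5. straight(4) → x=-16 y=-1 heading=left
nothing shorter than 5 reaches the goal.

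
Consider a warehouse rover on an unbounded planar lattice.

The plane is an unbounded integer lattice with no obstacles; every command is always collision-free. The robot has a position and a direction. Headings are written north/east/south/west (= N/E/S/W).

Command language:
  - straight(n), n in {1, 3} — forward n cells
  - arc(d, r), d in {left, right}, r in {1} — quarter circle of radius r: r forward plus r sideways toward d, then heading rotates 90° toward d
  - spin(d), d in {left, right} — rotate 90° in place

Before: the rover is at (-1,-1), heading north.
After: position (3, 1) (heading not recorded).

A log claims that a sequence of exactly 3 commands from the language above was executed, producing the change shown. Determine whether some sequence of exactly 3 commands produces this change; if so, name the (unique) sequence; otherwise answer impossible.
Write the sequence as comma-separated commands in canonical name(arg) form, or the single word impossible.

key: order matters: swapping straight(1) and straight(3) lands elsewhere
initial: at (-1,-1), heading north
[1] after straight(1): at (-1,0), heading north
[2] after arc(right, 1): at (0,1), heading east
[3] after straight(3): at (3,1), heading east
all 216 alternatives checked — unique.

straight(1), arc(right, 1), straight(3)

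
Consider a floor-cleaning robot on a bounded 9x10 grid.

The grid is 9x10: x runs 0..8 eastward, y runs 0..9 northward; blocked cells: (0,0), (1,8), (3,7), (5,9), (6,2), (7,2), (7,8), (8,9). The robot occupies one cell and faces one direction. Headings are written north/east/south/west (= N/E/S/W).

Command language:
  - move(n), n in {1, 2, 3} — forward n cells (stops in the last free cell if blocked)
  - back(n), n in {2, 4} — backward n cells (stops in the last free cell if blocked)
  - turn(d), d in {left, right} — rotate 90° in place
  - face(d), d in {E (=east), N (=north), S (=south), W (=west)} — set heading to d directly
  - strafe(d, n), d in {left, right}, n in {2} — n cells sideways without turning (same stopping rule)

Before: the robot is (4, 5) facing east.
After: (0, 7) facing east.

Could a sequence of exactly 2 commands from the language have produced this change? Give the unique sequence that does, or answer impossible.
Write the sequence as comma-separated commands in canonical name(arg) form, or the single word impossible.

key: running strafe(left, 2) before back(4) would end elsewhere — order is forced
begin: (4, 5) facing east
step 1 (back(4)): (0, 5) facing east
step 2 (strafe(left, 2)): (0, 7) facing east
no rival 2-sequence matches.

back(4), strafe(left, 2)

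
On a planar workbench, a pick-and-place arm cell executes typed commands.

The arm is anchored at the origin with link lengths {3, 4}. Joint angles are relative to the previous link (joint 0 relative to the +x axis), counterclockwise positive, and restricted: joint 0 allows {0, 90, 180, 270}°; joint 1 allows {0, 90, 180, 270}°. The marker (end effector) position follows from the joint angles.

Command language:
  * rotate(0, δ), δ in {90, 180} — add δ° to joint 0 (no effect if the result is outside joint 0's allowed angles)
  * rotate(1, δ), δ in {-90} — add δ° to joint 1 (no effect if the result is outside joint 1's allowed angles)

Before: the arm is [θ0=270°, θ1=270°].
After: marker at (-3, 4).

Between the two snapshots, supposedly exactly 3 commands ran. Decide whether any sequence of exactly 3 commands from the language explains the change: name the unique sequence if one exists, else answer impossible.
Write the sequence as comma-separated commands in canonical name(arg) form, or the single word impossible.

begin: [θ0=270°, θ1=270°]
[1] after rotate(0, 90): [θ0=0°, θ1=270°]
[2] after rotate(0, 90): [θ0=90°, θ1=270°]
[3] after rotate(0, 90): [θ0=180°, θ1=270°]
no rival 3-sequence matches.

rotate(0, 90), rotate(0, 90), rotate(0, 90)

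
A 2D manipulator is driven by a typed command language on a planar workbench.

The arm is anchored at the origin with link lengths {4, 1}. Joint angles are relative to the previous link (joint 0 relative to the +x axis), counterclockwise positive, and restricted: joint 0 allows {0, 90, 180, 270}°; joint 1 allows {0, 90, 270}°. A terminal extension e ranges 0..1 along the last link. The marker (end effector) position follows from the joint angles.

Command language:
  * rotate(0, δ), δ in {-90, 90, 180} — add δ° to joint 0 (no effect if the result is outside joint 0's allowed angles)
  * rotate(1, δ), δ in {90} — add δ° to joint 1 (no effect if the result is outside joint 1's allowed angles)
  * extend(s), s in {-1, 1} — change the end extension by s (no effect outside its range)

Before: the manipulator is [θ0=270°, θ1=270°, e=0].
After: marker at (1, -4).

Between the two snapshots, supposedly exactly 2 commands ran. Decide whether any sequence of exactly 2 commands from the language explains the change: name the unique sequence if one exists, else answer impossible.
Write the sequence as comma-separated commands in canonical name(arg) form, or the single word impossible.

rotate(1, 90), rotate(1, 90)

t0: [θ0=270°, θ1=270°, e=0]
t=1 rotate(1, 90) ⇒ [θ0=270°, θ1=0°, e=0]
t=2 rotate(1, 90) ⇒ [θ0=270°, θ1=90°, e=0]
all 36 alternatives checked — unique.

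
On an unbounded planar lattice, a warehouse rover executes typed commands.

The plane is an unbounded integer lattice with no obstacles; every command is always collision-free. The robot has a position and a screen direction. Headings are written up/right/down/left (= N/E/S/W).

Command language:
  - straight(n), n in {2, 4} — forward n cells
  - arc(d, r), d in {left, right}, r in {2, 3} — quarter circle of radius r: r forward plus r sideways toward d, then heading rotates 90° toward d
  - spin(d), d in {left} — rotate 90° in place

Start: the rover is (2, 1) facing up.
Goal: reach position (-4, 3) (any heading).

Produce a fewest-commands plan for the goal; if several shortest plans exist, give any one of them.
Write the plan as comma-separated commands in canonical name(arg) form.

arc(left, 2), straight(4)

initial: (2, 1) facing up
[1] after arc(left, 2): (0, 3) facing left
[2] after straight(4): (-4, 3) facing left
minimal: 2 command(s), checked below 2.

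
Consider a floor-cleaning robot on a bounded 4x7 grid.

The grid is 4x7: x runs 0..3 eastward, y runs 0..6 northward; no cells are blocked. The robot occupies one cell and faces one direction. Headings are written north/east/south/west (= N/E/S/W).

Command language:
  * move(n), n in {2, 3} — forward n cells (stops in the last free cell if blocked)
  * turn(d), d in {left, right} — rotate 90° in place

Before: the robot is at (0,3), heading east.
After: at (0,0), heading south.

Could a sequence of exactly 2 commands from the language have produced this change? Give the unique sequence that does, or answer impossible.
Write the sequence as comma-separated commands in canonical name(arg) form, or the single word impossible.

turn(right), move(3)

key: running move(3) before turn(right) would end elsewhere — order is forced
from: at (0,3), heading east
[1] after turn(right): at (0,3), heading south
[2] after move(3): at (0,0), heading south
no rival 2-sequence matches.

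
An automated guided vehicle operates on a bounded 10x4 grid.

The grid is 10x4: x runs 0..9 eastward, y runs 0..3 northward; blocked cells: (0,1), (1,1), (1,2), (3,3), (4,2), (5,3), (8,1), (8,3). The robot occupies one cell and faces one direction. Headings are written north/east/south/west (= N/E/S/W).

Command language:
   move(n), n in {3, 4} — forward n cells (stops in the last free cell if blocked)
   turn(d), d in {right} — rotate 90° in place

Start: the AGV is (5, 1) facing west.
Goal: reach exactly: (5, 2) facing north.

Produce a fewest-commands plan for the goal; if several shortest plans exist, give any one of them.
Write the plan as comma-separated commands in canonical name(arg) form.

from: (5, 1) facing west
t=1 turn(right) ⇒ (5, 1) facing north
t=2 move(4) ⇒ (5, 2) facing north
no 1-step plan works, so 2 is optimal.

turn(right), move(4)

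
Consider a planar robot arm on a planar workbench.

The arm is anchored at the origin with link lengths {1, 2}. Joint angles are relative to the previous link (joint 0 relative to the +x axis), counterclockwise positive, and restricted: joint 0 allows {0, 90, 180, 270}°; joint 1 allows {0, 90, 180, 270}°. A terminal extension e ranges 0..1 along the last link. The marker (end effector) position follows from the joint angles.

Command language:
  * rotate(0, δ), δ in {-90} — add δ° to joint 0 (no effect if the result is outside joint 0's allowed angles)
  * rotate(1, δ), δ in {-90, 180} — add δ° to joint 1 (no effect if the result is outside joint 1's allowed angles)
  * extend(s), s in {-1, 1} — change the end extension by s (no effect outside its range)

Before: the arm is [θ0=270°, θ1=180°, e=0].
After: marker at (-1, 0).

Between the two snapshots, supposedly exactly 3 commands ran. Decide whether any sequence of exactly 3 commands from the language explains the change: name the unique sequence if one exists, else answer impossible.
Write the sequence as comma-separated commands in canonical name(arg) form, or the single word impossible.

begin: [θ0=270°, θ1=180°, e=0]
1. rotate(0, -90) → [θ0=180°, θ1=180°, e=0]
2. rotate(0, -90) → [θ0=90°, θ1=180°, e=0]
3. rotate(0, -90) → [θ0=0°, θ1=180°, e=0]
all 125 alternatives checked — unique.

rotate(0, -90), rotate(0, -90), rotate(0, -90)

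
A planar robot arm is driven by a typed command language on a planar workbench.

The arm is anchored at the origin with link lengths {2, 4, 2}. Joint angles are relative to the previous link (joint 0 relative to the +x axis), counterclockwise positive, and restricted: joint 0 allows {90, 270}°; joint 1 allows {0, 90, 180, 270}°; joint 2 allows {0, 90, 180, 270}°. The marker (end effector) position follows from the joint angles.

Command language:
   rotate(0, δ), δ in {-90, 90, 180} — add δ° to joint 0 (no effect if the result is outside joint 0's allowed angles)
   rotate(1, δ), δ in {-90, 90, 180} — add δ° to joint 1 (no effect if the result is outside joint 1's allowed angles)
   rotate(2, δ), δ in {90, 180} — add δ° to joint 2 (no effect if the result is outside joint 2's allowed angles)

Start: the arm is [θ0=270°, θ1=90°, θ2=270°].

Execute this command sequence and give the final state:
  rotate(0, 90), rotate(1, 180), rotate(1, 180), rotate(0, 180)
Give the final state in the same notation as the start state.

[θ0=90°, θ1=90°, θ2=270°]

start: [θ0=270°, θ1=90°, θ2=270°]
[1] after rotate(0, 90): [θ0=270°, θ1=90°, θ2=270°]
[2] after rotate(1, 180): [θ0=270°, θ1=270°, θ2=270°]
[3] after rotate(1, 180): [θ0=270°, θ1=90°, θ2=270°]
[4] after rotate(0, 180): [θ0=90°, θ1=90°, θ2=270°]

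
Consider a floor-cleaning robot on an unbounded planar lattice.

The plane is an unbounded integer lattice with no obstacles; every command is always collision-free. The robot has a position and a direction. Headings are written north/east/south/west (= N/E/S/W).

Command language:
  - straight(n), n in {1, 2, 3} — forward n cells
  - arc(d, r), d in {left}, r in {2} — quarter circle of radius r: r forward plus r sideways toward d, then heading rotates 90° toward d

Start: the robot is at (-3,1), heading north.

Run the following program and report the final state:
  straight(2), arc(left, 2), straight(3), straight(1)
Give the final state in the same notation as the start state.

t0: at (-3,1), heading north
1. straight(2) → at (-3,3), heading north
2. arc(left, 2) → at (-5,5), heading west
3. straight(3) → at (-8,5), heading west
4. straight(1) → at (-9,5), heading west

at (-9,5), heading west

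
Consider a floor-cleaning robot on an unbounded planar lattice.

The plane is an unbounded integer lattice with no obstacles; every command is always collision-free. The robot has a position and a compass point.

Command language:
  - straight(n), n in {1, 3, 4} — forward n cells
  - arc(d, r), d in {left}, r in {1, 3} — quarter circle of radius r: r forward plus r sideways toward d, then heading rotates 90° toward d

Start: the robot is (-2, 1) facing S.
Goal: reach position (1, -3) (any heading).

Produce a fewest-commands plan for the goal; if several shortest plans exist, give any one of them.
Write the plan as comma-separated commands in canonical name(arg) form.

straight(1), arc(left, 3)

begin: (-2, 1) facing S
t=1 straight(1) ⇒ (-2, 0) facing S
t=2 arc(left, 3) ⇒ (1, -3) facing E
nothing shorter than 2 reaches the goal.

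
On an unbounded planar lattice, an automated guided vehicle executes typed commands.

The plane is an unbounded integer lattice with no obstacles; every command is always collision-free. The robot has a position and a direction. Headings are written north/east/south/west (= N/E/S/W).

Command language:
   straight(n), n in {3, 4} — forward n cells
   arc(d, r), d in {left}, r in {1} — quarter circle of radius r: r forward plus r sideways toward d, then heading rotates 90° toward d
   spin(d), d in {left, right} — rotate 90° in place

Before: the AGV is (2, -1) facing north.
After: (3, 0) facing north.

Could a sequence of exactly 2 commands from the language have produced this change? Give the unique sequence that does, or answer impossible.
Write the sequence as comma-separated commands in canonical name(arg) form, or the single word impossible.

spin(right), arc(left, 1)

key: order matters: swapping spin(right) and arc(left, 1) lands elsewhere
start: (2, -1) facing north
1. spin(right) → (2, -1) facing east
2. arc(left, 1) → (3, 0) facing north
all 25 alternatives checked — unique.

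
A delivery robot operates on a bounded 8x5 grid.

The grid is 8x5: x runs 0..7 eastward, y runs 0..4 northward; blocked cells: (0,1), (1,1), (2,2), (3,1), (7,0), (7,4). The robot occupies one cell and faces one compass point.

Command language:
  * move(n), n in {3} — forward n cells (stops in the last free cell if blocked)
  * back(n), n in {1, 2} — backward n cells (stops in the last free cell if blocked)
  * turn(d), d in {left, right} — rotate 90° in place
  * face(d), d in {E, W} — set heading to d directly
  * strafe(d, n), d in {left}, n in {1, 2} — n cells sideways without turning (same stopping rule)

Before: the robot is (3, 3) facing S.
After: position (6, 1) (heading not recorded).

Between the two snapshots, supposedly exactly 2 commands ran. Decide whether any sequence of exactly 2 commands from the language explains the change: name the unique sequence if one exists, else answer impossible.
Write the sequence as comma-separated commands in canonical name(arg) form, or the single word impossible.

impossible

all 81 sequences checked — none match.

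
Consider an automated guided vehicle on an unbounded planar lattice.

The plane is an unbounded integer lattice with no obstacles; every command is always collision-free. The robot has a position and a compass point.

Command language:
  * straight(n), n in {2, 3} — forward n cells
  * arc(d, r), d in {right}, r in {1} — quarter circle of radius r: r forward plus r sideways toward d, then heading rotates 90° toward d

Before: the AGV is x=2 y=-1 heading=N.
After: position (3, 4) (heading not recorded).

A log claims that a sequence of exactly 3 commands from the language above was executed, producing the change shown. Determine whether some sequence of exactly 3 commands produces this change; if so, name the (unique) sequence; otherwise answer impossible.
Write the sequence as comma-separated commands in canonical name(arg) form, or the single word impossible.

straight(2), straight(2), arc(right, 1)

key: order matters: swapping straight(2) and arc(right, 1) lands elsewhere
begin: x=2 y=-1 heading=N
[1] after straight(2): x=2 y=1 heading=N
[2] after straight(2): x=2 y=3 heading=N
[3] after arc(right, 1): x=3 y=4 heading=E
no other 3-command option fits: unique.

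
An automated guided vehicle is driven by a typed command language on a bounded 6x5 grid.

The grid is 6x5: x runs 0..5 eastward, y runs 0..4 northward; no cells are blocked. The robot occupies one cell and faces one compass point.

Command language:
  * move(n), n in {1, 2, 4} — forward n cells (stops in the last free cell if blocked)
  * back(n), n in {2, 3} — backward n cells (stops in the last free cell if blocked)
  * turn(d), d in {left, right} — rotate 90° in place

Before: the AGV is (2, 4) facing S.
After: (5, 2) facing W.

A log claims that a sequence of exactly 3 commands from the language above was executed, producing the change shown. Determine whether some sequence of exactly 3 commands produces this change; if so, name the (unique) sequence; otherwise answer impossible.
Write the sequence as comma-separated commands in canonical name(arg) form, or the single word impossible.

move(2), turn(right), back(3)

key: position moved to (5,2) AND the heading swung to W — translation plus rotation needed
start: (2, 4) facing S
step 1 (move(2)): (2, 2) facing S
step 2 (turn(right)): (2, 2) facing W
step 3 (back(3)): (5, 2) facing W
all 343 alternatives checked — unique.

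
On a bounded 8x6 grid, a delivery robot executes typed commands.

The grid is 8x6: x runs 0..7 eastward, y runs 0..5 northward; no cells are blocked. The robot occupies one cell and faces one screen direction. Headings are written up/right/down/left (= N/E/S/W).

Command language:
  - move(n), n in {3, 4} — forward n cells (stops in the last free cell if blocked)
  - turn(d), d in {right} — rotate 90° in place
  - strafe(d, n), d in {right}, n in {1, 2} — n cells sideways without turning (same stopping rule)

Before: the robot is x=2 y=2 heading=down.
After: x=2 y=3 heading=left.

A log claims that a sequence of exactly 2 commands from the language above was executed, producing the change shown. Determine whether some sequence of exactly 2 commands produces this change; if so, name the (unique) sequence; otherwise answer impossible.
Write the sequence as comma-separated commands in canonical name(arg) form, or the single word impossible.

key: cell and facing (now W) both changed — the 2 commands mix motion and turning
begin: x=2 y=2 heading=down
1. turn(right) → x=2 y=2 heading=left
2. strafe(right, 1) → x=2 y=3 heading=left
no other 2-command option fits: unique.

turn(right), strafe(right, 1)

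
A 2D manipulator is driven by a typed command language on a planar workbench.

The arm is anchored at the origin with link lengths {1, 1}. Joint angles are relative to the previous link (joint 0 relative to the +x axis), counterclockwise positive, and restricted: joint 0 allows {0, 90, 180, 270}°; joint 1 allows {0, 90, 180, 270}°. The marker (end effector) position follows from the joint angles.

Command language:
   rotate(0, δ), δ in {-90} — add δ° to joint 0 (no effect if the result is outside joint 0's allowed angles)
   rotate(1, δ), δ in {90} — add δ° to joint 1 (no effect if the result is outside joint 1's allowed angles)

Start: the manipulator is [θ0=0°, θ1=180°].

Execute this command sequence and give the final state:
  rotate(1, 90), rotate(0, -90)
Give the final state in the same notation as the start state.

[θ0=270°, θ1=270°]

from: [θ0=0°, θ1=180°]
[1] after rotate(1, 90): [θ0=0°, θ1=270°]
[2] after rotate(0, -90): [θ0=270°, θ1=270°]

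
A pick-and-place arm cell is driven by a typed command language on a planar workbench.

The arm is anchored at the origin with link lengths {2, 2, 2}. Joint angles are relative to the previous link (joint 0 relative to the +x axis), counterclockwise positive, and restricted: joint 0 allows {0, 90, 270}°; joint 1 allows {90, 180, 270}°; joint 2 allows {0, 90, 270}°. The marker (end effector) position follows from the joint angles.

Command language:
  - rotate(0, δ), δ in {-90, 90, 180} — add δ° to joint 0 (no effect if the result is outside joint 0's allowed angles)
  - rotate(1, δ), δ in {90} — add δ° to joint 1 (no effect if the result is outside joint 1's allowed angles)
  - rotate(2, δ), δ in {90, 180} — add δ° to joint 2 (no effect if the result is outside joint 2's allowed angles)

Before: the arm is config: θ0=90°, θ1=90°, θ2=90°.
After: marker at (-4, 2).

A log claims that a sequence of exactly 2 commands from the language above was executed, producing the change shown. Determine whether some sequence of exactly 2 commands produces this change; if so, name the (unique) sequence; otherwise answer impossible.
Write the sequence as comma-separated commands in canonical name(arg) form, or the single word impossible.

key: running rotate(2, 90) before rotate(2, 180) would end elsewhere — order is forced
t0: config: θ0=90°, θ1=90°, θ2=90°
[1] after rotate(2, 180): config: θ0=90°, θ1=90°, θ2=270°
[2] after rotate(2, 90): config: θ0=90°, θ1=90°, θ2=0°
no other 2-command option fits: unique.

rotate(2, 180), rotate(2, 90)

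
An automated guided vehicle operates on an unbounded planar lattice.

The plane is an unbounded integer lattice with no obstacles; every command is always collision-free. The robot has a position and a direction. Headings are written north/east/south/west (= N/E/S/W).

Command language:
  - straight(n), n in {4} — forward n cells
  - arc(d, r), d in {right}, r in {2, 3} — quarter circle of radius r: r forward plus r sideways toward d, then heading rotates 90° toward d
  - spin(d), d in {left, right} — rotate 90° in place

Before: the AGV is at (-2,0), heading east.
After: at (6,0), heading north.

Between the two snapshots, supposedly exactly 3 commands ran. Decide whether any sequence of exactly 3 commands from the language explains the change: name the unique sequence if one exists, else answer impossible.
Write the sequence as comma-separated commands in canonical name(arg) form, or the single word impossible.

key: position moved to (6,0) AND the heading swung to N — translation plus rotation needed
start: at (-2,0), heading east
step 1 (straight(4)): at (2,0), heading east
step 2 (straight(4)): at (6,0), heading east
step 3 (spin(left)): at (6,0), heading north
no rival 3-sequence matches.

straight(4), straight(4), spin(left)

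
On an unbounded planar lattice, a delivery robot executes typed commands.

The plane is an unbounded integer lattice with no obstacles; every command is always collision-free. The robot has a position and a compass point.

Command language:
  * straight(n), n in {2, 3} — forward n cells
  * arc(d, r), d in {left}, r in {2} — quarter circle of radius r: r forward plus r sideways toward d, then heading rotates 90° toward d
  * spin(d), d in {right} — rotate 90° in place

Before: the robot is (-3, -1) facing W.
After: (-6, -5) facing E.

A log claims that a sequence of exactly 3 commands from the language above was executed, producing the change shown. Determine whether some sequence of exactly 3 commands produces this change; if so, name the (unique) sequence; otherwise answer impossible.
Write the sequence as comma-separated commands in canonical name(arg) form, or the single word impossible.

straight(3), arc(left, 2), arc(left, 2)

key: order matters: swapping straight(3) and arc(left, 2) lands elsewhere
from: (-3, -1) facing W
step 1 (straight(3)): (-6, -1) facing W
step 2 (arc(left, 2)): (-8, -3) facing S
step 3 (arc(left, 2)): (-6, -5) facing E
uniquely the one of 64 3-step routes that fits.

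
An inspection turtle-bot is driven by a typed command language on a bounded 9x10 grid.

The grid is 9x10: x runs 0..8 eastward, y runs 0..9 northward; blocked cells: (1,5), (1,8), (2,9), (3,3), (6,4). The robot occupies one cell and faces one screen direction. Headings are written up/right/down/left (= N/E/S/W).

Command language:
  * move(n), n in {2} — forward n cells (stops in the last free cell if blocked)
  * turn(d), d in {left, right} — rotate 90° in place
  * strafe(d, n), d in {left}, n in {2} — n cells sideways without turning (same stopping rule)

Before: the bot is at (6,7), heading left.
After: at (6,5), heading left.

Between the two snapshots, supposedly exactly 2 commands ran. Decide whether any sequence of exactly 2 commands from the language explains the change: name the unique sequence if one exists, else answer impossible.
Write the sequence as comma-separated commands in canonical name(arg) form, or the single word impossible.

key: the second strafe(left, 2) is stopped early by the blocked cell at (6,4)
t0: at (6,7), heading left
[1] after strafe(left, 2): at (6,5), heading left
[2] after strafe(left, 2): at (6,5), heading left
no rival 2-sequence matches.

strafe(left, 2), strafe(left, 2)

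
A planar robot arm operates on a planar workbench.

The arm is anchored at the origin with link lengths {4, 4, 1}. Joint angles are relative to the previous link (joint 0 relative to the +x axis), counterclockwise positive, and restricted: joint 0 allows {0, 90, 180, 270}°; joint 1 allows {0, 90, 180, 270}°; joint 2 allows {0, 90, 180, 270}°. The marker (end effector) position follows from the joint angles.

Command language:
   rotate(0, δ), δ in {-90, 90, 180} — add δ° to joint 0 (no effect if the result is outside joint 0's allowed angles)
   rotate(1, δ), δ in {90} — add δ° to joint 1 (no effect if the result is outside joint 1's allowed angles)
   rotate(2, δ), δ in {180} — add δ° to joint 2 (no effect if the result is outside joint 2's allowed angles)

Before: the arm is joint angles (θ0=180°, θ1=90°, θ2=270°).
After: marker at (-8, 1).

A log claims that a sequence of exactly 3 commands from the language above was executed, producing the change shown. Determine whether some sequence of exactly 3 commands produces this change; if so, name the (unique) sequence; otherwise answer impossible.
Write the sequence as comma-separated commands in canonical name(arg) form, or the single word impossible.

start: joint angles (θ0=180°, θ1=90°, θ2=270°)
step 1 (rotate(1, 90)): joint angles (θ0=180°, θ1=180°, θ2=270°)
step 2 (rotate(1, 90)): joint angles (θ0=180°, θ1=270°, θ2=270°)
step 3 (rotate(1, 90)): joint angles (θ0=180°, θ1=0°, θ2=270°)
no other 3-command option fits: unique.

rotate(1, 90), rotate(1, 90), rotate(1, 90)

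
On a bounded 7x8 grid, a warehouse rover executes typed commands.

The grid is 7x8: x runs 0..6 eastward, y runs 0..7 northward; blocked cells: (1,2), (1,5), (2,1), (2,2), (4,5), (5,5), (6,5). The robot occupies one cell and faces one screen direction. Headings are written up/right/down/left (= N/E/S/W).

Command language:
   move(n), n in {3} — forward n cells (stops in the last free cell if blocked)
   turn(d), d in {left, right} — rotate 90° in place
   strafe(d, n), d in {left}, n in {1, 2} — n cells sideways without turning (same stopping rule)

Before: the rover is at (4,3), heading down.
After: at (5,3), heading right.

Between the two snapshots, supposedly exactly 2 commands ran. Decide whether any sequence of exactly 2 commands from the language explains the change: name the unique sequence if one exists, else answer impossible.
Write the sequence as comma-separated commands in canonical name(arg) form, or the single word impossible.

key: cell and facing (now E) both changed — the 2 commands mix motion and turning
begin: at (4,3), heading down
1. strafe(left, 1) → at (5,3), heading down
2. turn(left) → at (5,3), heading right
all 25 alternatives checked — unique.

strafe(left, 1), turn(left)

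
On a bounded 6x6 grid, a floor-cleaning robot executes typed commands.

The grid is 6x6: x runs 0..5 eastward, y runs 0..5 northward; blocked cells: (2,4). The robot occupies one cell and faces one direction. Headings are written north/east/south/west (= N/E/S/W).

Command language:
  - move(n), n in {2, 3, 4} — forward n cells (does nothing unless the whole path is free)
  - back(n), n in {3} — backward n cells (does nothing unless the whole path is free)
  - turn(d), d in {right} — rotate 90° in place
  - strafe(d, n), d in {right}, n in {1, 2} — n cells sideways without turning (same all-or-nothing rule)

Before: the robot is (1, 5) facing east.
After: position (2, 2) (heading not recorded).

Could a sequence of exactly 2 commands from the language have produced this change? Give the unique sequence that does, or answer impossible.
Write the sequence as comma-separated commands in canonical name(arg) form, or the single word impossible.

every 2-command combo misses the target.

impossible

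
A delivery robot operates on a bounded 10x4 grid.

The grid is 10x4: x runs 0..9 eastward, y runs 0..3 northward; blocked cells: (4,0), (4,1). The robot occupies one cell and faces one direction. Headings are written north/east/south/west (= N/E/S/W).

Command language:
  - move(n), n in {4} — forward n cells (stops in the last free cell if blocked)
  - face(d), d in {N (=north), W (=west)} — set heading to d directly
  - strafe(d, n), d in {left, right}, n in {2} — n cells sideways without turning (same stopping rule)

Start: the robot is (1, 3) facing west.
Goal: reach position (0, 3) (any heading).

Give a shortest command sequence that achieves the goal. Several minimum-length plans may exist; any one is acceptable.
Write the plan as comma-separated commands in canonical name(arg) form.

t0: (1, 3) facing west
t=1 move(4) ⇒ (0, 3) facing west
nothing shorter than 1 reaches the goal.

move(4)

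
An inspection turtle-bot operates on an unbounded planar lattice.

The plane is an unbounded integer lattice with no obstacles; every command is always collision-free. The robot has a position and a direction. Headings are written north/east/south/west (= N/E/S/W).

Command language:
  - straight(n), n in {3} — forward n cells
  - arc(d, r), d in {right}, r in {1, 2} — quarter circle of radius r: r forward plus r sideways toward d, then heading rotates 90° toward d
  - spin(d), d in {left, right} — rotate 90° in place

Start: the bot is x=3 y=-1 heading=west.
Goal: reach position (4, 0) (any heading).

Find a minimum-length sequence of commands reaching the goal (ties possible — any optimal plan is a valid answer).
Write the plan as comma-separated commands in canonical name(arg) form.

begin: x=3 y=-1 heading=west
t=1 spin(right) ⇒ x=3 y=-1 heading=north
t=2 arc(right, 1) ⇒ x=4 y=0 heading=east
no 1-step plan works, so 2 is optimal.

spin(right), arc(right, 1)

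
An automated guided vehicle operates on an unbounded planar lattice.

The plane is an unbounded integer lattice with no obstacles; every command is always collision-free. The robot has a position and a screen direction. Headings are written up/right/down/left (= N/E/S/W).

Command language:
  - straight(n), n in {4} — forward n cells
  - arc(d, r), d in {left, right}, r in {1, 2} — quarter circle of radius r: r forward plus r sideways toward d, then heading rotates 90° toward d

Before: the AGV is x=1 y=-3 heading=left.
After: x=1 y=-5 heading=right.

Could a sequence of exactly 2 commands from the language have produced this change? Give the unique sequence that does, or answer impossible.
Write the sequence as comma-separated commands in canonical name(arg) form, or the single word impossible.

key: position moved to (1,-5) AND the heading swung to E — translation plus rotation needed
begin: x=1 y=-3 heading=left
[1] after arc(left, 1): x=0 y=-4 heading=down
[2] after arc(left, 1): x=1 y=-5 heading=right
all 25 alternatives checked — unique.

arc(left, 1), arc(left, 1)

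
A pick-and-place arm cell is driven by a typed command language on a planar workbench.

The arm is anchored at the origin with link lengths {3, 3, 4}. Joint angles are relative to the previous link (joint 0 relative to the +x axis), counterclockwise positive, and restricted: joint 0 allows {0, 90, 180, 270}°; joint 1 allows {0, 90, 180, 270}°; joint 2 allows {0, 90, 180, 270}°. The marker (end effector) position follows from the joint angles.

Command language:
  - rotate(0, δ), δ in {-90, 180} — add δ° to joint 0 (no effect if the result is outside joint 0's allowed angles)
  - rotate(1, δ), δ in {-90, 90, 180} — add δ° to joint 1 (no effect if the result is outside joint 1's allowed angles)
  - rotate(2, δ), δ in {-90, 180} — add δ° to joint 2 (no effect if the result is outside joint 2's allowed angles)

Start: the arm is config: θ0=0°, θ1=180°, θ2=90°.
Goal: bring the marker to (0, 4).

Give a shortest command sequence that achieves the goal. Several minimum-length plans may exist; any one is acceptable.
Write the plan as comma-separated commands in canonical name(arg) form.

rotate(0, 180)

t0: config: θ0=0°, θ1=180°, θ2=90°
t=1 rotate(0, 180) ⇒ config: θ0=180°, θ1=180°, θ2=90°
no 0-step plan works, so 1 is optimal.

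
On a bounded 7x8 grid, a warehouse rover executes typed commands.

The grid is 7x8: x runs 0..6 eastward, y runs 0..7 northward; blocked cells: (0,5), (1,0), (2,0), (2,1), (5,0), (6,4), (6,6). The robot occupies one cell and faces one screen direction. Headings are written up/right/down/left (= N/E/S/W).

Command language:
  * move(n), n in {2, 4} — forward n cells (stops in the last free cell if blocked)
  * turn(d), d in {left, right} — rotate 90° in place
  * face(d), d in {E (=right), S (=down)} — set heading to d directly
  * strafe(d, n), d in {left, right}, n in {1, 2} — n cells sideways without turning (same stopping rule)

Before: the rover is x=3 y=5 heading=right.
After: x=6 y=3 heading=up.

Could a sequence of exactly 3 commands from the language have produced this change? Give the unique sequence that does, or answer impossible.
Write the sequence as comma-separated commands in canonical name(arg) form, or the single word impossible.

strafe(right, 2), move(4), turn(left)

key: move(4) runs into the grid edge before its full distance
start: x=3 y=5 heading=right
t=1 strafe(right, 2) ⇒ x=3 y=3 heading=right
t=2 move(4) ⇒ x=6 y=3 heading=right
t=3 turn(left) ⇒ x=6 y=3 heading=up
uniquely the one of 1000 3-step routes that fits.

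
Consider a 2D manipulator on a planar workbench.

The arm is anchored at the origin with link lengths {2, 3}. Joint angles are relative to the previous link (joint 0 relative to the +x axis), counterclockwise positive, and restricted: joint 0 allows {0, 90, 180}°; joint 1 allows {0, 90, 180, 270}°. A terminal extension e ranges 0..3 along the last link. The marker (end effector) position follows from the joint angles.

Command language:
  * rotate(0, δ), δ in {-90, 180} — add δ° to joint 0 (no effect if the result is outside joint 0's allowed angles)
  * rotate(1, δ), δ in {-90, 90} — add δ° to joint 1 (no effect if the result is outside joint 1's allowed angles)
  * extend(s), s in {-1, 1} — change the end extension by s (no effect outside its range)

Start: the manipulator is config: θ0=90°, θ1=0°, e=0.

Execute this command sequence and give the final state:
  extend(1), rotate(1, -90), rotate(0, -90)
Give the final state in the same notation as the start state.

t0: config: θ0=90°, θ1=0°, e=0
1. extend(1) → config: θ0=90°, θ1=0°, e=1
2. rotate(1, -90) → config: θ0=90°, θ1=270°, e=1
3. rotate(0, -90) → config: θ0=0°, θ1=270°, e=1

config: θ0=0°, θ1=270°, e=1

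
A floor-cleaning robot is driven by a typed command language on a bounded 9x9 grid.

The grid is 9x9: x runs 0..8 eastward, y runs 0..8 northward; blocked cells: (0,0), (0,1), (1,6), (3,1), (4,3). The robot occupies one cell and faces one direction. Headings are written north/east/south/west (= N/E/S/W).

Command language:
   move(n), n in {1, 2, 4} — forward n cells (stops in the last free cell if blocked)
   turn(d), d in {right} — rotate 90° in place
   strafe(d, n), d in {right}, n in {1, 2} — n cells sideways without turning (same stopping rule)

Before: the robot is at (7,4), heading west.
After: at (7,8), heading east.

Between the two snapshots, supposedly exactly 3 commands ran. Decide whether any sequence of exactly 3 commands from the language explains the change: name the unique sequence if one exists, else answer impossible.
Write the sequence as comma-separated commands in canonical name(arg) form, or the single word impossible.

turn(right), move(4), turn(right)

key: cell and facing (now E) both changed — the 3 commands mix motion and turning
t0: at (7,4), heading west
[1] after turn(right): at (7,4), heading north
[2] after move(4): at (7,8), heading north
[3] after turn(right): at (7,8), heading east
uniquely the one of 216 3-step routes that fits.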